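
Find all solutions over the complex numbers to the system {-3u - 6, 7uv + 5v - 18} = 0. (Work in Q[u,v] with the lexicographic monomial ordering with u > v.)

Compute a lex Gröbner basis by Buchberger's algorithm.
f_1 = -3u - 6, LT = u.
f_2 = 7uv + 5v - 18, LT = uv.

S(f_1,f_2): lcm = uv. S = 9/7v + 18/7.
  leading term v: no divisor's leading term divides it; move 9/7v to the remainder.
  leading term 1: no divisor's leading term divides it; move 18/7 to the remainder.
  remainder 9/7v + 18/7 ≠ 0; add h_3 = 9/7v + 18/7 to the basis.

The other S-polynomials (S(f_1,h_3), S(f_2,h_3)) all reduce to 0 modulo the current basis, so we have a Gröbner basis.
Inter-reduce: drop elements whose leading term is divisible by another's, tail-reduce, and make monic.
Reduced Gröbner basis: {u + 2, v + 2}.

A lex Gröbner basis eliminates variables successively. Here v + 2 depends only on v, with roots {-2}; lifting each root through the earlier basis elements recovers the full solutions.
  v = -2: the earlier basis element becomes u + 2 = 0, giving u = -2 — point (-2, -2).

{(-2, -2)}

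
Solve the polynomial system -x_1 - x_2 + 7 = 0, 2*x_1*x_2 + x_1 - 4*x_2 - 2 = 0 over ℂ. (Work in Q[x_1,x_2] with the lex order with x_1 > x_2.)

{(15/2, -1/2), (2, 5)}

Compute a lex Gröbner basis by Buchberger's algorithm.
f_1 = -x_1 - x_2 + 7, LT = x_1.
f_2 = 2*x_1*x_2 + x_1 - 4*x_2 - 2, LT = x_1*x_2.

S(f_1,f_2): lcm = x_1*x_2. S = -1/2*x_1 + x_2**2 - 5*x_2 + 1.
  leading term x_1: subtract (1/2)·f_1 from -1/2*x_1 + x_2**2 - 5*x_2 + 1 → x_2**2 - 9/2*x_2 - 5/2
  leading term x_2**2: no divisor's leading term divides it; move x_2**2 to the remainder.
  leading term x_2: no divisor's leading term divides it; move -9/2*x_2 to the remainder.
  leading term 1: no divisor's leading term divides it; move -5/2 to the remainder.
  remainder x_2**2 - 9/2*x_2 - 5/2 ≠ 0; add h_3 = x_2**2 - 9/2*x_2 - 5/2 to the basis.

The other S-polynomials (S(f_1,h_3), S(f_2,h_3)) all reduce to 0 modulo the current basis, so we have a Gröbner basis.
Inter-reduce: drop elements whose leading term is divisible by another's, tail-reduce, and make monic.
Reduced Gröbner basis: {x_1 + x_2 - 7, x_2**2 - 9/2*x_2 - 5/2}.

The lex basis is triangular: the last element involves only x_2. Solving x_2**2 - 9/2*x_2 - 5/2 = 0 gives x_2 ∈ {-1/2, 5}; substituting each value into the earlier elements determines the remaining variables.
  x_2 = -1/2: the earlier basis element becomes x_1 - 15/2 = 0, giving x_1 = 15/2 — point (15/2, -1/2).
  x_2 = 5: the earlier basis element becomes x_1 - 2 = 0, giving x_1 = 2 — point (2, 5).
Check: every point annihilates each of the original generators.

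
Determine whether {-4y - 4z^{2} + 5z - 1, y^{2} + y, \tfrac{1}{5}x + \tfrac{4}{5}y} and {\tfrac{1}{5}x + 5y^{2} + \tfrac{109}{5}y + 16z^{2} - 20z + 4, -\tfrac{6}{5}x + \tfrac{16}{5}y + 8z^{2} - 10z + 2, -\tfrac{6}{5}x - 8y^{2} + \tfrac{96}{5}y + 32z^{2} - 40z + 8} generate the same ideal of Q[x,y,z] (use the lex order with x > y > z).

Two ideals are equal iff their reduced Gröbner bases coincide (the reduced basis is unique for a fixed ordering).
Buchberger on the first generating set:
f_1 = -4y - 4z^{2} + 5z - 1, LT = y.
f_2 = y^{2} + y, LT = y^{2}.
f_3 = \tfrac{1}{5}x + \tfrac{4}{5}y, LT = x.

S(f_1,f_2): lcm = y^{2}. S = yz^{2} - \tfrac{5}{4}yz - \tfrac{3}{4}y.
  leading term yz^{2}: subtract (-\tfrac{1}{4}z^{2})·f_1 from yz^{2} - \tfrac{5}{4}yz - \tfrac{3}{4}y → -\tfrac{5}{4}yz - \tfrac{3}{4}y - z^{4} + \tfrac{5}{4}z^{3} - \tfrac{1}{4}z^{2}
  leading term yz: subtract (\tfrac{5}{16}z)·f_1 from -\tfrac{5}{4}yz - \tfrac{3}{4}y - z^{4} + \tfrac{5}{4}z^{3} - \tfrac{1}{4}z^{2} → -\tfrac{3}{4}y - z^{4} + \tfrac{5}{2}z^{3} - \tfrac{29}{16}z^{2} + \tfrac{5}{16}z
  leading term y: subtract (\tfrac{3}{16})·f_1 from -\tfrac{3}{4}y - z^{4} + \tfrac{5}{2}z^{3} - \tfrac{29}{16}z^{2} + \tfrac{5}{16}z → -z^{4} + \tfrac{5}{2}z^{3} - \tfrac{17}{16}z^{2} - \tfrac{5}{8}z + \tfrac{3}{16}
  leading term z^{4}: no divisor's leading term divides it; move -z^{4} to the remainder.
  leading term z^{3}: no divisor's leading term divides it; move \tfrac{5}{2}z^{3} to the remainder.
  leading term z^{2}: no divisor's leading term divides it; move -\tfrac{17}{16}z^{2} to the remainder.
  leading term z: no divisor's leading term divides it; move -\tfrac{5}{8}z to the remainder.
  leading term 1: no divisor's leading term divides it; move \tfrac{3}{16} to the remainder.
  remainder -z^{4} + \tfrac{5}{2}z^{3} - \tfrac{17}{16}z^{2} - \tfrac{5}{8}z + \tfrac{3}{16} ≠ 0; add g_4 = -z^{4} + \tfrac{5}{2}z^{3} - \tfrac{17}{16}z^{2} - \tfrac{5}{8}z + \tfrac{3}{16} to the basis.

The other S-polynomials (S(f_1,f_3), S(f_2,f_3), S(f_1,g_4), S(f_2,g_4), S(f_3,g_4)) all reduce to 0 modulo the current basis, so we have a Gröbner basis.
Inter-reduce: drop elements whose leading term is divisible by another's, tail-reduce, and make monic.
Reduced Gröbner basis: {x - 4z^{2} + 5z - 1, y + z^{2} - \tfrac{5}{4}z + \tfrac{1}{4}, z^{4} - \tfrac{5}{2}z^{3} + \tfrac{17}{16}z^{2} + \tfrac{5}{8}z - \tfrac{3}{16}}.

Buchberger on the second generating set:
h_1 = \tfrac{1}{5}x + 5y^{2} + \tfrac{109}{5}y + 16z^{2} - 20z + 4, LT = x.
h_2 = -\tfrac{6}{5}x + \tfrac{16}{5}y + 8z^{2} - 10z + 2, LT = x.
h_3 = -\tfrac{6}{5}x - 8y^{2} + \tfrac{96}{5}y + 32z^{2} - 40z + 8, LT = x.

S(h_1,h_2): lcm = x. S = 25y^{2} + \tfrac{335}{3}y + \tfrac{260}{3}z^{2} - \tfrac{325}{3}z + \tfrac{65}{3}.
  leading term y^{2}: no divisor's leading term divides it; move 25y^{2} to the remainder.
  leading term y: no divisor's leading term divides it; move \tfrac{335}{3}y to the remainder.
  leading term z^{2}: no divisor's leading term divides it; move \tfrac{260}{3}z^{2} to the remainder.
  leading term z: no divisor's leading term divides it; move -\tfrac{325}{3}z to the remainder.
  leading term 1: no divisor's leading term divides it; move \tfrac{65}{3} to the remainder.
  remainder 25y^{2} + \tfrac{335}{3}y + \tfrac{260}{3}z^{2} - \tfrac{325}{3}z + \tfrac{65}{3} ≠ 0; add k_4 = 25y^{2} + \tfrac{335}{3}y + \tfrac{260}{3}z^{2} - \tfrac{325}{3}z + \tfrac{65}{3} to the basis.

S(h_1,h_3): lcm = x. S = \tfrac{55}{3}y^{2} + 125y + \tfrac{320}{3}z^{2} - \tfrac{400}{3}z + \tfrac{80}{3}.
  leading term y^{2}: subtract (\tfrac{11}{15})·k_4 from \tfrac{55}{3}y^{2} + 125y + \tfrac{320}{3}z^{2} - \tfrac{400}{3}z + \tfrac{80}{3} → \tfrac{388}{9}y + \tfrac{388}{9}z^{2} - \tfrac{485}{9}z + \tfrac{97}{9}
  leading term y: no divisor's leading term divides it; move \tfrac{388}{9}y to the remainder.
  leading term z^{2}: no divisor's leading term divides it; move \tfrac{388}{9}z^{2} to the remainder.
  leading term z: no divisor's leading term divides it; move -\tfrac{485}{9}z to the remainder.
  leading term 1: no divisor's leading term divides it; move \tfrac{97}{9} to the remainder.
  remainder \tfrac{388}{9}y + \tfrac{388}{9}z^{2} - \tfrac{485}{9}z + \tfrac{97}{9} ≠ 0; add k_5 = \tfrac{388}{9}y + \tfrac{388}{9}z^{2} - \tfrac{485}{9}z + \tfrac{97}{9} to the basis.

S(k_4,k_5): lcm = y^{2}. S = -yz^{2} + \tfrac{5}{4}yz + \tfrac{253}{60}y + \tfrac{52}{15}z^{2} - \tfrac{13}{3}z + \tfrac{13}{15}.
  leading term yz^{2}: subtract (-\tfrac{9}{388}z^{2})·k_5 from -yz^{2} + \tfrac{5}{4}yz + \tfrac{253}{60}y + \tfrac{52}{15}z^{2} - \tfrac{13}{3}z + \tfrac{13}{15} → \tfrac{5}{4}yz + \tfrac{253}{60}y + z^{4} - \tfrac{5}{4}z^{3} + \tfrac{223}{60}z^{2} - \tfrac{13}{3}z + \tfrac{13}{15}
  leading term yz: subtract (\tfrac{45}{1552}z)·k_5 from \tfrac{5}{4}yz + \tfrac{253}{60}y + z^{4} - \tfrac{5}{4}z^{3} + \tfrac{223}{60}z^{2} - \tfrac{13}{3}z + \tfrac{13}{15} → \tfrac{253}{60}y + z^{4} - \tfrac{5}{2}z^{3} + \tfrac{1267}{240}z^{2} - \tfrac{223}{48}z + \tfrac{13}{15}
  leading term y: subtract (\tfrac{759}{7760})·k_5 from \tfrac{253}{60}y + z^{4} - \tfrac{5}{2}z^{3} + \tfrac{1267}{240}z^{2} - \tfrac{223}{48}z + \tfrac{13}{15} → z^{4} - \tfrac{5}{2}z^{3} + \tfrac{17}{16}z^{2} + \tfrac{5}{8}z - \tfrac{3}{16}
  leading term z^{4}: no divisor's leading term divides it; move z^{4} to the remainder.
  leading term z^{3}: no divisor's leading term divides it; move -\tfrac{5}{2}z^{3} to the remainder.
  leading term z^{2}: no divisor's leading term divides it; move \tfrac{17}{16}z^{2} to the remainder.
  leading term z: no divisor's leading term divides it; move \tfrac{5}{8}z to the remainder.
  leading term 1: no divisor's leading term divides it; move -\tfrac{3}{16} to the remainder.
  remainder z^{4} - \tfrac{5}{2}z^{3} + \tfrac{17}{16}z^{2} + \tfrac{5}{8}z - \tfrac{3}{16} ≠ 0; add k_6 = z^{4} - \tfrac{5}{2}z^{3} + \tfrac{17}{16}z^{2} + \tfrac{5}{8}z - \tfrac{3}{16} to the basis.

The other S-polynomials (S(h_2,h_3), S(h_1,k_4), S(h_2,k_4), S(h_3,k_4), S(h_1,k_5), S(h_2,k_5), S(h_3,k_5), S(h_1,k_6), S(h_2,k_6), S(h_3,k_6), S(k_4,k_6), S(k_5,k_6)) all reduce to 0 modulo the current basis, so we have a Gröbner basis.
Inter-reduce: drop elements whose leading term is divisible by another's, tail-reduce, and make monic.
Reduced Gröbner basis: {x - 4z^{2} + 5z - 1, y + z^{2} - \tfrac{5}{4}z + \tfrac{1}{4}, z^{4} - \tfrac{5}{2}z^{3} + \tfrac{17}{16}z^{2} + \tfrac{5}{8}z - \tfrac{3}{16}}.

These coincide, so the ideals are equal.
The choice of monomial ordering does not affect the verdict — as long as both bases are computed under the same ordering, their equality decides ideal equality.

Yes, the ideals are equal.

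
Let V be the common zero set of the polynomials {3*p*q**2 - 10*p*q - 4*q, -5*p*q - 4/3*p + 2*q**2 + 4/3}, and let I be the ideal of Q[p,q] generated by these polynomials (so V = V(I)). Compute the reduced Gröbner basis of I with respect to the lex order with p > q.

f_1 = 3*p*q**2 - 10*p*q - 4*q, LT = p*q**2.
f_2 = -5*p*q - 4/3*p + 2*q**2 + 4/3, LT = p*q.

S(f_1,f_2): lcm = p*q**2. S = -18/5*p*q + 2/5*q**3 - 16/15*q.
  reduce S modulo (f_1, f_2):
  remainder 24/25*p + 2/5*q**3 - 36/25*q**2 - 16/15*q - 24/25 ≠ 0; add g_3 = 24/25*p + 2/5*q**3 - 36/25*q**2 - 16/15*q - 24/25 to the basis.

S(f_1,g_3): lcm = p*q**2. S = -10/3*p*q - 5/12*q**5 + 3/2*q**4 + 10/9*q**3 + q**2 - 4/3*q.
  reduce S modulo (f_1, f_2, g_3):
  remainder -5/12*q**5 + 3/2*q**4 + 20/27*q**3 + q**2 - 28/81*q ≠ 0; add g_4 = -5/12*q**5 + 3/2*q**4 + 20/27*q**3 + q**2 - 28/81*q to the basis.

S(f_2,g_3): lcm = p*q. S = 4/15*p - 5/12*q**4 + 3/2*q**3 + 32/45*q**2 + q - 4/15.
  reduce S modulo (f_1, f_2, g_3, g_4):
  remainder -5/12*q**4 + 25/18*q**3 + 10/9*q**2 + 35/27*q ≠ 0; add g_5 = -5/12*q**4 + 25/18*q**3 + 10/9*q**2 + 35/27*q to the basis.

The other S-polynomials (S(f_1,g_4), S(f_2,g_4), S(g_3,g_4), S(f_1,g_5), S(f_2,g_5), S(g_3,g_5), S(g_4,g_5)) all reduce to 0 modulo the current basis, so we have a Gröbner basis.
Inter-reduce: drop elements whose leading term is divisible by another's, tail-reduce, and make monic.

G = {p + 5/12*q**3 - 3/2*q**2 - 10/9*q - 1, q**4 - 10/3*q**3 - 8/3*q**2 - 28/9*q}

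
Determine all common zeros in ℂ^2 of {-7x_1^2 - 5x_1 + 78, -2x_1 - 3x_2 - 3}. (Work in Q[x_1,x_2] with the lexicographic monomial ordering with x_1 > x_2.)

Compute a lex Gröbner basis by Buchberger's algorithm.
f_1 = -7x_1^2 - 5x_1 + 78, LT = x_1^2.
f_2 = -2x_1 - 3x_2 - 3, LT = x_1.

S(f_1,f_2): lcm = x_1^2. S = -3/2x_1x_2 - 11/14x_1 - 78/7.
  leading term x_1x_2: subtract (3/4x_2)·f_2 from -3/2x_1x_2 - 11/14x_1 - 78/7 → -11/14x_1 + 9/4x_2^2 + 9/4x_2 - 78/7
  leading term x_1: subtract (11/28)·f_2 from -11/14x_1 + 9/4x_2^2 + 9/4x_2 - 78/7 → 9/4x_2^2 + 24/7x_2 - 279/28
  leading term x_2^2: no divisor's leading term divides it; move 9/4x_2^2 to the remainder.
  leading term x_2: no divisor's leading term divides it; move 24/7x_2 to the remainder.
  leading term 1: no divisor's leading term divides it; move -279/28 to the remainder.
  remainder 9/4x_2^2 + 24/7x_2 - 279/28 ≠ 0; add h_3 = 9/4x_2^2 + 24/7x_2 - 279/28 to the basis.

S(f_1,h_3): leading monomials are coprime, so the S-polynomial reduces to 0 (Buchberger's first criterion).
S(f_2,h_3): leading monomials are coprime, so the S-polynomial reduces to 0 (Buchberger's first criterion).
Every S-polynomial of the final basis reduces to 0, so we have a Gröbner basis.
Inter-reduce: drop elements whose leading term is divisible by another's, tail-reduce, and make monic.
Reduced Gröbner basis: {x_1 + 3/2x_2 + 3/2, x_2^2 + 32/21x_2 - 31/7}.

A lex Gröbner basis eliminates variables successively. Here x_2^2 + 32/21x_2 - 31/7 depends only on x_2, with roots {-3, 31/21}; lifting each root through the earlier basis elements recovers the full solutions.
  x_2 = -3: the earlier basis element becomes x_1 - 3 = 0, giving x_1 = 3 — point (3, -3).
  x_2 = 31/21: the earlier basis element becomes x_1 + 26/7 = 0, giving x_1 = -26/7 — point (-26/7, 31/21).
Substituting each solution back into the original system confirms all equations vanish.

{(3, -3), (-26/7, 31/21)}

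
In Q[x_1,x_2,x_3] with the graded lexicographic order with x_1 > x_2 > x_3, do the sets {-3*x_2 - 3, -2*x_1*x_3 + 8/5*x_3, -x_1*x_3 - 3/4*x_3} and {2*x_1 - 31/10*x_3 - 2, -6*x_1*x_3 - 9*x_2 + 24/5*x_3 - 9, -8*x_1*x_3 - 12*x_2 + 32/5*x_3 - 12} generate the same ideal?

Two ideals are equal iff their reduced Gröbner bases coincide (the reduced basis is unique for a fixed ordering).
Buchberger on the first generating set:
f_1 = -3*x_2 - 3, LT = x_2.
f_2 = -2*x_1*x_3 + 8/5*x_3, LT = x_1*x_3.
f_3 = -x_1*x_3 - 3/4*x_3, LT = x_1*x_3.

S(f_2,f_3): lcm = x_1*x_3. S = -31/20*x_3.
  reduce S modulo (f_1, f_2, f_3):
  remainder -31/20*x_3 ≠ 0; add g_4 = -31/20*x_3 to the basis.

The other S-polynomials (S(f_1,f_2), S(f_1,f_3), S(f_1,g_4), S(f_2,g_4), S(f_3,g_4)) all reduce to 0 modulo the current basis, so we have a Gröbner basis.
Inter-reduce: drop elements whose leading term is divisible by another's, tail-reduce, and make monic.
Reduced Gröbner basis: {x_2 + 1, x_3}.

Buchberger on the second generating set:
h_1 = 2*x_1 - 31/10*x_3 - 2, LT = x_1.
h_2 = -6*x_1*x_3 - 9*x_2 + 24/5*x_3 - 9, LT = x_1*x_3.
h_3 = -8*x_1*x_3 - 12*x_2 + 32/5*x_3 - 12, LT = x_1*x_3.

S(h_1,h_2): lcm = x_1*x_3. S = -31/20*x_3**2 - 3/2*x_2 - 1/5*x_3 - 3/2.
  reduce S modulo (h_1, h_2, h_3):
  remainder -31/20*x_3**2 - 3/2*x_2 - 1/5*x_3 - 3/2 ≠ 0; add k_4 = -31/20*x_3**2 - 3/2*x_2 - 1/5*x_3 - 3/2 to the basis.

The other S-polynomials (S(h_1,h_3), S(h_2,h_3), S(h_1,k_4), S(h_2,k_4), S(h_3,k_4)) all reduce to 0 modulo the current basis, so we have a Gröbner basis.
Inter-reduce: drop elements whose leading term is divisible by another's, tail-reduce, and make monic.
Reduced Gröbner basis: {x_3**2 + 30/31*x_2 + 4/31*x_3 + 30/31, x_1 - 31/20*x_3 - 1}.

These differ, so the ideals are not equal.

No, the ideals differ.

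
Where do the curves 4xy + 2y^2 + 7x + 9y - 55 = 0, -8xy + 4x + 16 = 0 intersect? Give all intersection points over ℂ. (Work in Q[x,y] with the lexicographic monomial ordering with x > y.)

Compute a lex Gröbner basis by Buchberger's algorithm.
f_1 = 4xy + 7x + 2y^2 + 9y - 55, LT = xy.
f_2 = -8xy + 4x + 16, LT = xy.

S(f_1,f_2): lcm = xy. S = 9/4x + 1/2y^2 + 9/4y - 47/4.
  leading term x: no divisor's leading term divides it; move 9/4x to the remainder.
  leading term y^2: no divisor's leading term divides it; move 1/2y^2 to the remainder.
  leading term y: no divisor's leading term divides it; move 9/4y to the remainder.
  leading term 1: no divisor's leading term divides it; move -47/4 to the remainder.
  remainder 9/4x + 1/2y^2 + 9/4y - 47/4 ≠ 0; add h_3 = 9/4x + 1/2y^2 + 9/4y - 47/4 to the basis.

S(f_1,h_3): lcm = xy. S = 7/4x - 2/9y^3 - 1/2y^2 + 269/36y - 55/4.
  leading term x: subtract (7/9)·h_3 from 7/4x - 2/9y^3 - 1/2y^2 + 269/36y - 55/4 → -2/9y^3 - 8/9y^2 + 103/18y - 83/18
  leading term y^3: no divisor's leading term divides it; move -2/9y^3 to the remainder.
  leading term y^2: no divisor's leading term divides it; move -8/9y^2 to the remainder.
  leading term y: no divisor's leading term divides it; move 103/18y to the remainder.
  leading term 1: no divisor's leading term divides it; move -83/18 to the remainder.
  remainder -2/9y^3 - 8/9y^2 + 103/18y - 83/18 ≠ 0; add h_4 = -2/9y^3 - 8/9y^2 + 103/18y - 83/18 to the basis.

S(f_2,h_3): lcm = xy. S = -1/2x - 2/9y^3 - y^2 + 47/9y - 2.
  leading term x: subtract (-2/9)·h_3 from -1/2x - 2/9y^3 - y^2 + 47/9y - 2 → -2/9y^3 - 8/9y^2 + 103/18y - 83/18
  leading term y^3: subtract (1)·h_4 from -2/9y^3 - 8/9y^2 + 103/18y - 83/18 → 0
  remainder 0.

S(f_1,h_4): lcm = xy^3. S = -9/4xy^2 + 103/4xy - 83/4x + 1/2y^4 + 9/4y^3 - 55/4y^2.
  leading term xy^2: subtract (-9/16y)·f_1 from -9/4xy^2 + 103/4xy - 83/4x + 1/2y^4 + 9/4y^3 - 55/4y^2 → 475/16xy - 83/4x + 1/2y^4 + 27/8y^3 - 139/16y^2 - 495/16y
  leading term xy: subtract (475/64)·f_1 from 475/16xy - 83/4x + 1/2y^4 + 27/8y^3 - 139/16y^2 - 495/16y → -4653/64x + 1/2y^4 + 27/8y^3 - 753/32y^2 - 6255/64y + 26125/64
  leading term x: subtract (-517/16)·h_3 from -4653/64x + 1/2y^4 + 27/8y^3 - 753/32y^2 - 6255/64y + 26125/64 → 1/2y^4 + 27/8y^3 - 59/8y^2 - 801/32y + 913/32
  leading term y^4: subtract (-9/4y)·h_4 from 1/2y^4 + 27/8y^3 - 59/8y^2 - 801/32y + 913/32 → 11/8y^3 + 11/2y^2 - 1133/32y + 913/32
  leading term y^3: subtract (-99/16)·h_4 from 11/8y^3 + 11/2y^2 - 1133/32y + 913/32 → 0
  remainder 0.

S(f_2,h_4): lcm = xy^3. S = -9/2xy^2 + 103/4xy - 83/4x - 2y^2.
  leading term xy^2: subtract (-9/8y)·f_1 from -9/2xy^2 + 103/4xy - 83/4x - 2y^2 → 269/8xy - 83/4x + 9/4y^3 + 65/8y^2 - 495/8y
  leading term xy: subtract (269/32)·f_1 from 269/8xy - 83/4x + 9/4y^3 + 65/8y^2 - 495/8y → -2547/32x + 9/4y^3 - 139/16y^2 - 4401/32y + 14795/32
  leading term x: subtract (-283/8)·h_3 from -2547/32x + 9/4y^3 - 139/16y^2 - 4401/32y + 14795/32 → 9/4y^3 + 9y^2 - 927/16y + 747/16
  leading term y^3: subtract (-81/8)·h_4 from 9/4y^3 + 9y^2 - 927/16y + 747/16 → 0
  remainder 0.

S(h_3,h_4): leading monomials are coprime, so the S-polynomial reduces to 0 (Buchberger's first criterion).
Every S-polynomial of the final basis reduces to 0, so we have a Gröbner basis.
Inter-reduce: drop elements whose leading term is divisible by another's, tail-reduce, and make monic.
Reduced Gröbner basis: {x + 2/9y^2 + y - 47/9, y^3 + 4y^2 - 103/4y + 83/4}.

The lex basis is triangular: the last element involves only y. Solving y^3 + 4y^2 - 103/4y + 83/4 = 0 gives y ∈ {1, -5/2 + 3*sqrt(3), -3*sqrt(3) - 5/2}; substituting each value into the earlier elements determines the remaining variables.
  y = 1: the earlier basis element becomes x - 4 = 0, giving x = 4 — point (4, 1).
  y = -5/2 + 3*sqrt(3): the earlier basis element becomes x - sqrt(3)/3 - 1/3 = 0, giving x = 1/3 + sqrt(3)/3 — point (1/3 + sqrt(3)/3, -5/2 + 3*sqrt(3)).
  y = -3*sqrt(3) - 5/2: the earlier basis element becomes x - 1/3 + sqrt(3)/3 = 0, giving x = 1/3 - sqrt(3)/3 — point (1/3 - sqrt(3)/3, -3*sqrt(3) - 5/2).
Substituting each solution back into the original system confirms all equations vanish.

{(4, 1), (1/3 + sqrt(3)/3, -5/2 + 3*sqrt(3)), (1/3 - sqrt(3)/3, -3*sqrt(3) - 5/2)}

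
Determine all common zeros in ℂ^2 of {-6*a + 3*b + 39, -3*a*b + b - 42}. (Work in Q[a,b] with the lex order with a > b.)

Compute a lex Gröbner basis by Buchberger's algorithm.
f_1 = -6*a + 3*b + 39, LT = a.
f_2 = -3*a*b + b - 42, LT = a*b.

S(f_1,f_2): lcm = a*b. S = -1/2*b**2 - 37/6*b - 14.
  leading term b**2: no divisor's leading term divides it; move -1/2*b**2 to the remainder.
  leading term b: no divisor's leading term divides it; move -37/6*b to the remainder.
  leading term 1: no divisor's leading term divides it; move -14 to the remainder.
  remainder -1/2*b**2 - 37/6*b - 14 ≠ 0; add h_3 = -1/2*b**2 - 37/6*b - 14 to the basis.

S(f_1,h_3): leading monomials are coprime, so the S-polynomial reduces to 0 (Buchberger's first criterion).
S(f_2,h_3): lcm = a*b**2. S = -37/3*a*b - 28*a - 1/3*b**2 + 14*b.
  leading term a*b: subtract (37/18*b)·f_1 from -37/3*a*b - 28*a - 1/3*b**2 + 14*b → -28*a - 13/2*b**2 - 397/6*b
  leading term a: subtract (14/3)·f_1 from -28*a - 13/2*b**2 - 397/6*b → -13/2*b**2 - 481/6*b - 182
  leading term b**2: subtract (13)·h_3 from -13/2*b**2 - 481/6*b - 182 → 0
  remainder 0.

Every S-polynomial of the final basis reduces to 0, so we have a Gröbner basis.
Inter-reduce: drop elements whose leading term is divisible by another's, tail-reduce, and make monic.
Reduced Gröbner basis: {a - 1/2*b - 13/2, b**2 + 37/3*b + 28}.

From the last basis element, b**2 + 37/3*b + 28 = 0, so b takes values in {-28/3, -3}. Each choice, substituted upward through the basis, yields the corresponding point(s) of the solution set.
  b = -28/3: the earlier basis element becomes a - 11/6 = 0, giving a = 11/6 — point (11/6, -28/3).
  b = -3: the earlier basis element becomes a - 5 = 0, giving a = 5 — point (5, -3).
Substituting each solution back into the original system confirms all equations vanish.

{(11/6, -28/3), (5, -3)}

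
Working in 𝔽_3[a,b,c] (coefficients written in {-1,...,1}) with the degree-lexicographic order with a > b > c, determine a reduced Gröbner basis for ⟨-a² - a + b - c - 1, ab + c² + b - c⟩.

G = {c⁴ - b³ + b²c + bc² + c³ + b² - bc + c², ac² - ac + b² - bc - b, a² + a - b + c + 1, ab + c² + b - c}

f_1 = -a² - a + b - c - 1, LT = a².
f_2 = ab + c² + b - c, LT = ab.

S(f_1,f_2): lcm = a²b. S = -ac² + ac - b² + bc + b.
  reduce S modulo (f_1, f_2):
  remainder -ac² + ac - b² + bc + b ≠ 0; add g_3 = -ac² + ac - b² + bc + b to the basis.

S(f_2,g_3): lcm = abc². S = c⁴ + abc - b³ + b²c + bc² - c³ + b².
  reduce S modulo (f_1, f_2, g_3):
  remainder c⁴ - b³ + b²c + bc² + c³ + b² - bc + c² ≠ 0; add g_4 = c⁴ - b³ + b²c + bc² + c³ + b² - bc + c² to the basis.

The other S-polynomials (S(f_1,g_3), S(f_1,g_4), S(f_2,g_4), S(g_3,g_4)) all reduce to 0 modulo the current basis, so we have a Gröbner basis.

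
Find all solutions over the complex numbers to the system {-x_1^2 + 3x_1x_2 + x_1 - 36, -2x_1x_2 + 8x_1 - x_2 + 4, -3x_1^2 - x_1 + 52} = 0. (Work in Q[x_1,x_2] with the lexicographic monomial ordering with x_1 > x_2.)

{(4, 4)}

Compute a lex Gröbner basis by Buchberger's algorithm.
f_1 = -x_1^2 + 3x_1x_2 + x_1 - 36, LT = x_1^2.
f_2 = -2x_1x_2 + 8x_1 - x_2 + 4, LT = x_1x_2.
f_3 = -3x_1^2 - x_1 + 52, LT = x_1^2.

S(f_1,f_2): lcm = x_1^2x_2. S = 4x_1^2 - 3x_1x_2^2 - 3/2x_1x_2 + 2x_1 + 36x_2.
  leading term x_1^2: subtract (-4)·f_1 from 4x_1^2 - 3x_1x_2^2 - 3/2x_1x_2 + 2x_1 + 36x_2 → -3x_1x_2^2 + 21/2x_1x_2 + 6x_1 + 36x_2 - 144
  leading term x_1x_2^2: subtract (3/2x_2)·f_2 from -3x_1x_2^2 + 21/2x_1x_2 + 6x_1 + 36x_2 - 144 → -3/2x_1x_2 + 6x_1 + 3/2x_2^2 + 30x_2 - 144
  leading term x_1x_2: subtract (3/4)·f_2 from -3/2x_1x_2 + 6x_1 + 3/2x_2^2 + 30x_2 - 144 → 3/2x_2^2 + 123/4x_2 - 147
  leading term x_2^2: no divisor's leading term divides it; move 3/2x_2^2 to the remainder.
  leading term x_2: no divisor's leading term divides it; move 123/4x_2 to the remainder.
  leading term 1: no divisor's leading term divides it; move -147 to the remainder.
  remainder 3/2x_2^2 + 123/4x_2 - 147 ≠ 0; add h_4 = 3/2x_2^2 + 123/4x_2 - 147 to the basis.

S(f_1,f_3): lcm = x_1^2. S = -3x_1x_2 - 4/3x_1 + 160/3.
  leading term x_1x_2: subtract (3/2)·f_2 from -3x_1x_2 - 4/3x_1 + 160/3 → -40/3x_1 + 3/2x_2 + 142/3
  leading term x_1: no divisor's leading term divides it; move -40/3x_1 to the remainder.
  leading term x_2: no divisor's leading term divides it; move 3/2x_2 to the remainder.
  leading term 1: no divisor's leading term divides it; move 142/3 to the remainder.
  remainder -40/3x_1 + 3/2x_2 + 142/3 ≠ 0; add h_5 = -40/3x_1 + 3/2x_2 + 142/3 to the basis.

S(f_2,f_3): lcm = x_1^2x_2. S = -4x_1^2 + 1/6x_1x_2 - 2x_1 + 52/3x_2.
  leading term x_1^2: subtract (4)·f_1 from -4x_1^2 + 1/6x_1x_2 - 2x_1 + 52/3x_2 → -71/6x_1x_2 - 6x_1 + 52/3x_2 + 144
  leading term x_1x_2: subtract (71/12)·f_2 from -71/6x_1x_2 - 6x_1 + 52/3x_2 + 144 → -160/3x_1 + 93/4x_2 + 361/3
  leading term x_1: subtract (4)·h_5 from -160/3x_1 + 93/4x_2 + 361/3 → 69/4x_2 - 69
  leading term x_2: no divisor's leading term divides it; move 69/4x_2 to the remainder.
  leading term 1: no divisor's leading term divides it; move -69 to the remainder.
  remainder 69/4x_2 - 69 ≠ 0; add h_6 = 69/4x_2 - 69 to the basis.

S(f_1,h_4): leading monomials are coprime, so the S-polynomial reduces to 0 (Buchberger's first criterion).
S(f_2,h_4): lcm = x_1x_2^2. S = -49/2x_1x_2 + 98x_1 + 1/2x_2^2 - 2x_2.
  leading term x_1x_2: subtract (49/4)·f_2 from -49/2x_1x_2 + 98x_1 + 1/2x_2^2 - 2x_2 → 1/2x_2^2 + 41/4x_2 - 49
  leading term x_2^2: subtract (1/3)·h_4 from 1/2x_2^2 + 41/4x_2 - 49 → 0
  remainder 0.

S(f_3,h_4): leading monomials are coprime, so the S-polynomial reduces to 0 (Buchberger's first criterion).
S(f_1,h_5): lcm = x_1^2. S = -231/80x_1x_2 + 51/20x_1 + 36.
  leading term x_1x_2: subtract (231/160)·f_2 from -231/80x_1x_2 + 51/20x_1 + 36 → -9x_1 + 231/160x_2 + 1209/40
  leading term x_1: subtract (27/40)·h_5 from -9x_1 + 231/160x_2 + 1209/40 → 69/160x_2 - 69/40
  leading term x_2: subtract (1/40)·h_6 from 69/160x_2 - 69/40 → 0
  remainder 0.

S(f_2,h_5): lcm = x_1x_2. S = -4x_1 + 9/80x_2^2 + 81/20x_2 - 2.
  leading term x_1: subtract (3/10)·h_5 from -4x_1 + 9/80x_2^2 + 81/20x_2 - 2 → 9/80x_2^2 + 18/5x_2 - 81/5
  leading term x_2^2: subtract (3/40)·h_4 from 9/80x_2^2 + 18/5x_2 - 81/5 → 207/160x_2 - 207/40
  leading term x_2: subtract (3/40)·h_6 from 207/160x_2 - 207/40 → 0
  remainder 0.

S(f_3,h_5): lcm = x_1^2. S = 9/80x_1x_2 + 233/60x_1 - 52/3.
  leading term x_1x_2: subtract (-9/160)·f_2 from 9/80x_1x_2 + 233/60x_1 - 52/3 → 13/3x_1 - 9/160x_2 - 2053/120
  leading term x_1: subtract (-13/40)·h_5 from 13/3x_1 - 9/160x_2 - 2053/120 → 69/160x_2 - 69/40
  leading term x_2: subtract (1/40)·h_6 from 69/160x_2 - 69/40 → 0
  remainder 0.

S(h_4,h_5): leading monomials are coprime, so the S-polynomial reduces to 0 (Buchberger's first criterion).
S(f_1,h_6): leading monomials are coprime, so the S-polynomial reduces to 0 (Buchberger's first criterion).
S(f_2,h_6): lcm = x_1x_2. S = 1/2x_2 - 2.
  leading term x_2: subtract (2/69)·h_6 from 1/2x_2 - 2 → 0
  remainder 0.

S(f_3,h_6): leading monomials are coprime, so the S-polynomial reduces to 0 (Buchberger's first criterion).
S(h_4,h_6): lcm = x_2^2. S = 49/2x_2 - 98.
  leading term x_2: subtract (98/69)·h_6 from 49/2x_2 - 98 → 0
  remainder 0.

S(h_5,h_6): leading monomials are coprime, so the S-polynomial reduces to 0 (Buchberger's first criterion).
Every S-polynomial of the final basis reduces to 0, so we have a Gröbner basis.
Inter-reduce: drop elements whose leading term is divisible by another's, tail-reduce, and make monic.
Reduced Gröbner basis: {x_1 - 4, x_2 - 4}.

A lex Gröbner basis eliminates variables successively. Here x_2 - 4 depends only on x_2, with roots {4}; lifting each root through the earlier basis elements recovers the full solutions.
  x_2 = 4: the earlier basis element becomes x_1 - 4 = 0, giving x_1 = 4 — point (4, 4).
Check: every point annihilates each of the original generators.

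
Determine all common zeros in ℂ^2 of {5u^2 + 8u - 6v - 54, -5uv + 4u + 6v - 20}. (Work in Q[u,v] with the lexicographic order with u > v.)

{(2, -3), (-sqrt(258)/5 - 6/5, -4/5 + 2*sqrt(258)/15), (-6/5 + sqrt(258)/5, -2*sqrt(258)/15 - 4/5)}

Compute a lex Gröbner basis by Buchberger's algorithm.
f_1 = 5u^2 + 8u - 6v - 54, LT = u^2.
f_2 = -5uv + 4u + 6v - 20, LT = uv.

S(f_1,f_2): lcm = u^2v. S = 4/5u^2 + 14/5uv - 4u - 6/5v^2 - 54/5v.
  leading term u^2: subtract (4/25)·f_1 from 4/5u^2 + 14/5uv - 4u - 6/5v^2 - 54/5v → 14/5uv - 132/25u - 6/5v^2 - 246/25v + 216/25
  leading term uv: subtract (-14/25)·f_2 from 14/5uv - 132/25u - 6/5v^2 - 246/25v + 216/25 → -76/25u - 6/5v^2 - 162/25v - 64/25
  leading term u: no divisor's leading term divides it; move -76/25u to the remainder.
  leading term v^2: no divisor's leading term divides it; move -6/5v^2 to the remainder.
  leading term v: no divisor's leading term divides it; move -162/25v to the remainder.
  leading term 1: no divisor's leading term divides it; move -64/25 to the remainder.
  remainder -76/25u - 6/5v^2 - 162/25v - 64/25 ≠ 0; add h_3 = -76/25u - 6/5v^2 - 162/25v - 64/25 to the basis.

S(f_2,h_3): lcm = uv. S = -4/5u - 15/38v^3 - 81/38v^2 - 194/95v + 4.
  leading term u: subtract (5/19)·h_3 from -4/5u - 15/38v^3 - 81/38v^2 - 194/95v + 4 → -15/38v^3 - 69/38v^2 - 32/95v + 444/95
  leading term v^3: no divisor's leading term divides it; move -15/38v^3 to the remainder.
  leading term v^2: no divisor's leading term divides it; move -69/38v^2 to the remainder.
  leading term v: no divisor's leading term divides it; move -32/95v to the remainder.
  leading term 1: no divisor's leading term divides it; move 444/95 to the remainder.
  remainder -15/38v^3 - 69/38v^2 - 32/95v + 444/95 ≠ 0; add h_4 = -15/38v^3 - 69/38v^2 - 32/95v + 444/95 to the basis.

The other S-polynomials (S(f_1,h_3), S(f_1,h_4), S(f_2,h_4), S(h_3,h_4)) all reduce to 0 modulo the current basis, so we have a Gröbner basis.
Inter-reduce: drop elements whose leading term is divisible by another's, tail-reduce, and make monic.
Reduced Gröbner basis: {u + 15/38v^2 + 81/38v + 16/19, v^3 + 23/5v^2 + 64/75v - 296/25}.

A lex Gröbner basis eliminates variables successively. Here v^3 + 23/5v^2 + 64/75v - 296/25 depends only on v, with roots {-3, -4/5 + 2*sqrt(258)/15, -2*sqrt(258)/15 - 4/5}; lifting each root through the earlier basis elements recovers the full solutions.
  v = -3: the earlier basis element becomes u - 2 = 0, giving u = 2 — point (2, -3).
  v = -4/5 + 2*sqrt(258)/15: the earlier basis element becomes u + 6/5 + sqrt(258)/5 = 0, giving u = -sqrt(258)/5 - 6/5 — point (-sqrt(258)/5 - 6/5, -4/5 + 2*sqrt(258)/15).
  v = -2*sqrt(258)/15 - 4/5: the earlier basis element becomes u - sqrt(258)/5 + 6/5 = 0, giving u = -6/5 + sqrt(258)/5 — point (-6/5 + sqrt(258)/5, -2*sqrt(258)/15 - 4/5).
Substituting each solution back into the original system confirms all equations vanish.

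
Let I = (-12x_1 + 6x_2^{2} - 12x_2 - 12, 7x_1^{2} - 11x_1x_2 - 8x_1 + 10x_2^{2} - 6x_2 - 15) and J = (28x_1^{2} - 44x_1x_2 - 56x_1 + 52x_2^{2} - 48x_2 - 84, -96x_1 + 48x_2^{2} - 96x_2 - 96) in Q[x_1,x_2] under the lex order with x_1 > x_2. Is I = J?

Yes, the ideals are equal.

Equality of ideals is decidable: compute both reduced Gröbner bases (unique for the ordering) and check whether they agree.
Buchberger on the first generating set:
f_1 = -12x_1 + 6x_2^{2} - 12x_2 - 12, LT = x_1.
f_2 = 7x_1^{2} - 11x_1x_2 - 8x_1 + 10x_2^{2} - 6x_2 - 15, LT = x_1^{2}.

S(f_1,f_2): lcm = x_1^{2}. S = -\tfrac{1}{2}x_1x_2^{2} + \tfrac{18}{7}x_1x_2 + \tfrac{15}{7}x_1 - \tfrac{10}{7}x_2^{2} + \tfrac{6}{7}x_2 + \tfrac{15}{7}.
  leading term x_1x_2^{2}: subtract (\tfrac{1}{24}x_2^{2})·f_1 from -\tfrac{1}{2}x_1x_2^{2} + \tfrac{18}{7}x_1x_2 + \tfrac{15}{7}x_1 - \tfrac{10}{7}x_2^{2} + \tfrac{6}{7}x_2 + \tfrac{15}{7} → \tfrac{18}{7}x_1x_2 + \tfrac{15}{7}x_1 - \tfrac{1}{4}x_2^{4} + \tfrac{1}{2}x_2^{3} - \tfrac{13}{14}x_2^{2} + \tfrac{6}{7}x_2 + \tfrac{15}{7}
  leading term x_1x_2: subtract (-\tfrac{3}{14}x_2)·f_1 from \tfrac{18}{7}x_1x_2 + \tfrac{15}{7}x_1 - \tfrac{1}{4}x_2^{4} + \tfrac{1}{2}x_2^{3} - \tfrac{13}{14}x_2^{2} + \tfrac{6}{7}x_2 + \tfrac{15}{7} → \tfrac{15}{7}x_1 - \tfrac{1}{4}x_2^{4} + \tfrac{25}{14}x_2^{3} - \tfrac{7}{2}x_2^{2} - \tfrac{12}{7}x_2 + \tfrac{15}{7}
  leading term x_1: subtract (-\tfrac{5}{28})·f_1 from \tfrac{15}{7}x_1 - \tfrac{1}{4}x_2^{4} + \tfrac{25}{14}x_2^{3} - \tfrac{7}{2}x_2^{2} - \tfrac{12}{7}x_2 + \tfrac{15}{7} → -\tfrac{1}{4}x_2^{4} + \tfrac{25}{14}x_2^{3} - \tfrac{17}{7}x_2^{2} - \tfrac{27}{7}x_2
  leading term x_2^{4}: no divisor's leading term divides it; move -\tfrac{1}{4}x_2^{4} to the remainder.
  leading term x_2^{3}: no divisor's leading term divides it; move \tfrac{25}{14}x_2^{3} to the remainder.
  leading term x_2^{2}: no divisor's leading term divides it; move -\tfrac{17}{7}x_2^{2} to the remainder.
  leading term x_2: no divisor's leading term divides it; move -\tfrac{27}{7}x_2 to the remainder.
  remainder -\tfrac{1}{4}x_2^{4} + \tfrac{25}{14}x_2^{3} - \tfrac{17}{7}x_2^{2} - \tfrac{27}{7}x_2 ≠ 0; add g_3 = -\tfrac{1}{4}x_2^{4} + \tfrac{25}{14}x_2^{3} - \tfrac{17}{7}x_2^{2} - \tfrac{27}{7}x_2 to the basis.

S(f_1,g_3): leading monomials are coprime, so the S-polynomial reduces to 0 (Buchberger's first criterion).
S(f_2,g_3): leading monomials are coprime, so the S-polynomial reduces to 0 (Buchberger's first criterion).
Every S-polynomial of the final basis reduces to 0, so we have a Gröbner basis.
Inter-reduce: drop elements whose leading term is divisible by another's, tail-reduce, and make monic.
Reduced Gröbner basis: {x_1 - \tfrac{1}{2}x_2^{2} + x_2 + 1, x_2^{4} - \tfrac{50}{7}x_2^{3} + \tfrac{68}{7}x_2^{2} + \tfrac{108}{7}x_2}.

Buchberger on the second generating set:
h_1 = 28x_1^{2} - 44x_1x_2 - 56x_1 + 52x_2^{2} - 48x_2 - 84, LT = x_1^{2}.
h_2 = -96x_1 + 48x_2^{2} - 96x_2 - 96, LT = x_1.

S(h_1,h_2): lcm = x_1^{2}. S = \tfrac{1}{2}x_1x_2^{2} - \tfrac{18}{7}x_1x_2 - 3x_1 + \tfrac{13}{7}x_2^{2} - \tfrac{12}{7}x_2 - 3.
  leading term x_1x_2^{2}: subtract (-\tfrac{1}{192}x_2^{2})·h_2 from \tfrac{1}{2}x_1x_2^{2} - \tfrac{18}{7}x_1x_2 - 3x_1 + \tfrac{13}{7}x_2^{2} - \tfrac{12}{7}x_2 - 3 → -\tfrac{18}{7}x_1x_2 - 3x_1 + \tfrac{1}{4}x_2^{4} - \tfrac{1}{2}x_2^{3} + \tfrac{19}{14}x_2^{2} - \tfrac{12}{7}x_2 - 3
  leading term x_1x_2: subtract (\tfrac{3}{112}x_2)·h_2 from -\tfrac{18}{7}x_1x_2 - 3x_1 + \tfrac{1}{4}x_2^{4} - \tfrac{1}{2}x_2^{3} + \tfrac{19}{14}x_2^{2} - \tfrac{12}{7}x_2 - 3 → -3x_1 + \tfrac{1}{4}x_2^{4} - \tfrac{25}{14}x_2^{3} + \tfrac{55}{14}x_2^{2} + \tfrac{6}{7}x_2 - 3
  leading term x_1: subtract (\tfrac{1}{32})·h_2 from -3x_1 + \tfrac{1}{4}x_2^{4} - \tfrac{25}{14}x_2^{3} + \tfrac{55}{14}x_2^{2} + \tfrac{6}{7}x_2 - 3 → \tfrac{1}{4}x_2^{4} - \tfrac{25}{14}x_2^{3} + \tfrac{17}{7}x_2^{2} + \tfrac{27}{7}x_2
  leading term x_2^{4}: no divisor's leading term divides it; move \tfrac{1}{4}x_2^{4} to the remainder.
  leading term x_2^{3}: no divisor's leading term divides it; move -\tfrac{25}{14}x_2^{3} to the remainder.
  leading term x_2^{2}: no divisor's leading term divides it; move \tfrac{17}{7}x_2^{2} to the remainder.
  leading term x_2: no divisor's leading term divides it; move \tfrac{27}{7}x_2 to the remainder.
  remainder \tfrac{1}{4}x_2^{4} - \tfrac{25}{14}x_2^{3} + \tfrac{17}{7}x_2^{2} + \tfrac{27}{7}x_2 ≠ 0; add k_3 = \tfrac{1}{4}x_2^{4} - \tfrac{25}{14}x_2^{3} + \tfrac{17}{7}x_2^{2} + \tfrac{27}{7}x_2 to the basis.

S(h_1,k_3): leading monomials are coprime, so the S-polynomial reduces to 0 (Buchberger's first criterion).
S(h_2,k_3): leading monomials are coprime, so the S-polynomial reduces to 0 (Buchberger's first criterion).
Every S-polynomial of the final basis reduces to 0, so we have a Gröbner basis.
Inter-reduce: drop elements whose leading term is divisible by another's, tail-reduce, and make monic.
Reduced Gröbner basis: {x_1 - \tfrac{1}{2}x_2^{2} + x_2 + 1, x_2^{4} - \tfrac{50}{7}x_2^{3} + \tfrac{68}{7}x_2^{2} + \tfrac{108}{7}x_2}.

These coincide, so the ideals are equal.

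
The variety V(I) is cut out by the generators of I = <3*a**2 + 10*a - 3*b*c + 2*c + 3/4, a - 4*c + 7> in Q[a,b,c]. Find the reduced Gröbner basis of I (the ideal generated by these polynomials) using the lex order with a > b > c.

G = {a - 4*c + 7, b*c - 16*c**2 + 42*c - 311/12}

f_1 = 3*a**2 + 10*a - 3*b*c + 2*c + 3/4, LT = a**2.
f_2 = a - 4*c + 7, LT = a.

S(f_1,f_2): lcm = a**2. S = 4*a*c - 11/3*a - b*c + 2/3*c + 1/4.
  leading term a*c: subtract (4*c)·f_2 from 4*a*c - 11/3*a - b*c + 2/3*c + 1/4 → -11/3*a - b*c + 16*c**2 - 82/3*c + 1/4
  leading term a: subtract (-11/3)·f_2 from -11/3*a - b*c + 16*c**2 - 82/3*c + 1/4 → -b*c + 16*c**2 - 42*c + 311/12
  leading term b*c: no divisor's leading term divides it; move -b*c to the remainder.
  leading term c**2: no divisor's leading term divides it; move 16*c**2 to the remainder.
  leading term c: no divisor's leading term divides it; move -42*c to the remainder.
  leading term 1: no divisor's leading term divides it; move 311/12 to the remainder.
  remainder -b*c + 16*c**2 - 42*c + 311/12 ≠ 0; add g_3 = -b*c + 16*c**2 - 42*c + 311/12 to the basis.

S(f_1,g_3): leading monomials are coprime, so the S-polynomial reduces to 0 (Buchberger's first criterion).
S(f_2,g_3): leading monomials are coprime, so the S-polynomial reduces to 0 (Buchberger's first criterion).
Every S-polynomial of the final basis reduces to 0, so we have a Gröbner basis.
Inter-reduce: drop elements whose leading term is divisible by another's, tail-reduce, and make monic.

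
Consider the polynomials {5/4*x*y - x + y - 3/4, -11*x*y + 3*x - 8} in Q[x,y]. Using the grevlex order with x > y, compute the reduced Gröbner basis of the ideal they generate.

f_1 = 5/4*x*y - x + y - 3/4, LT = x*y.
f_2 = -11*x*y + 3*x - 8, LT = x*y.

S(f_1,f_2): lcm = x*y. S = -29/55*x + 4/5*y - 73/55.
  reduce S modulo (f_1, f_2):
  remainder -29/55*x + 4/5*y - 73/55 ≠ 0; add g_3 = -29/55*x + 4/5*y - 73/55 to the basis.

S(f_1,g_3): lcm = x*y. S = 44/29*y**2 - 4/5*x - 249/145*y - 3/5.
  reduce S modulo (f_1, f_2, g_3):
  remainder 44/29*y**2 - 85/29*y + 41/29 ≠ 0; add g_4 = 44/29*y**2 - 85/29*y + 41/29 to the basis.

The other S-polynomials (S(f_2,g_3), S(f_1,g_4), S(f_2,g_4), S(g_3,g_4)) all reduce to 0 modulo the current basis, so we have a Gröbner basis.
Inter-reduce: drop elements whose leading term is divisible by another's, tail-reduce, and make monic.

G = {y**2 - 85/44*y + 41/44, x - 44/29*y + 73/29}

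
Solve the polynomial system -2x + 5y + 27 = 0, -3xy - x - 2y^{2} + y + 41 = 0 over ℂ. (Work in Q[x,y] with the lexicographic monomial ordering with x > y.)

Compute a lex Gröbner basis by Buchberger's algorithm.
f_1 = -2x + 5y + 27, LT = x.
f_2 = -3xy - x - 2y^{2} + y + 41, LT = xy.

S(f_1,f_2): lcm = xy. S = -\tfrac{1}{3}x - \tfrac{19}{6}y^{2} - \tfrac{79}{6}y + \tfrac{41}{3}.
  reduce S modulo (f_1, f_2):
  remainder -\tfrac{19}{6}y^{2} - 14y + \tfrac{55}{6} ≠ 0; add h_3 = -\tfrac{19}{6}y^{2} - 14y + \tfrac{55}{6} to the basis.

The other S-polynomials (S(f_1,h_3), S(f_2,h_3)) all reduce to 0 modulo the current basis, so we have a Gröbner basis.
Inter-reduce: drop elements whose leading term is divisible by another's, tail-reduce, and make monic.
Reduced Gröbner basis: {x - \tfrac{5}{2}y - \tfrac{27}{2}, y^{2} + \tfrac{84}{19}y - \tfrac{55}{19}}.

The lex basis is triangular: the last element involves only y. Solving y^{2} + \tfrac{84}{19}y - \tfrac{55}{19} = 0 gives y ∈ {-5, 11/19}; substituting each value into the earlier elements determines the remaining variables.
  y = -5: the earlier basis element becomes x - 1 = 0, giving x = 1 — point (1, -5).
  y = 11/19: the earlier basis element becomes x - \tfrac{284}{19} = 0, giving x = 284/19 — point (284/19, 11/19).

{(1, -5), (284/19, 11/19)}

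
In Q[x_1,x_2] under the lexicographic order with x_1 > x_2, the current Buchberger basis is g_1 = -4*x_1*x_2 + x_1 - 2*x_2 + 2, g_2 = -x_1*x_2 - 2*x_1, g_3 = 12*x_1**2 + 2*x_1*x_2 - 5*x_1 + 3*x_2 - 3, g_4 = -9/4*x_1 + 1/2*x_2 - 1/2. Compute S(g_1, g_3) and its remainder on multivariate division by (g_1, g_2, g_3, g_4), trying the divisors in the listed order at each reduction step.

lcm(LM(g_1), LM(g_3)) = x_1**2*x_2.
S = (lcm/LT(g_1))·g_1 − (lcm/LT(g_3))·g_3 = -1/4*x_1**2 - 1/6*x_1*x_2**2 + 11/12*x_1*x_2 - 1/2*x_1 - 1/4*x_2**2 + 1/4*x_2.
Reduce S modulo (g_1, g_2, g_3, g_4) in that order:
  leading term x_1**2: subtract (-1/48)·g_3 from -1/4*x_1**2 - 1/6*x_1*x_2**2 + 11/12*x_1*x_2 - 1/2*x_1 - 1/4*x_2**2 + 1/4*x_2 → -1/6*x_1*x_2**2 + 23/24*x_1*x_2 - 29/48*x_1 - 1/4*x_2**2 + 5/16*x_2 - 1/16
  leading term x_1*x_2**2: subtract (1/24*x_2)·g_1 from -1/6*x_1*x_2**2 + 23/24*x_1*x_2 - 29/48*x_1 - 1/4*x_2**2 + 5/16*x_2 - 1/16 → 11/12*x_1*x_2 - 29/48*x_1 - 1/6*x_2**2 + 11/48*x_2 - 1/16
  leading term x_1*x_2: subtract (-11/48)·g_1 from 11/12*x_1*x_2 - 29/48*x_1 - 1/6*x_2**2 + 11/48*x_2 - 1/16 → -3/8*x_1 - 1/6*x_2**2 - 11/48*x_2 + 19/48
  leading term x_1: subtract (1/6)·g_4 from -3/8*x_1 - 1/6*x_2**2 - 11/48*x_2 + 19/48 → -1/6*x_2**2 - 5/16*x_2 + 23/48
  leading term x_2**2: no divisor's leading term divides it; move -1/6*x_2**2 to the remainder.
  leading term x_2: no divisor's leading term divides it; move -5/16*x_2 to the remainder.
  leading term 1: no divisor's leading term divides it; move 23/48 to the remainder.
The remainder -1/6*x_2**2 - 5/16*x_2 + 23/48 is nonzero, so it would be added as the next basis element.
This is the inner loop of Buchberger's algorithm — each nonzero remainder becomes a new basis element.

S(g_1, g_3) = -1/4*x_1**2 - 1/6*x_1*x_2**2 + 11/12*x_1*x_2 - 1/2*x_1 - 1/4*x_2**2 + 1/4*x_2; remainder on division = -1/6*x_2**2 - 5/16*x_2 + 23/48.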